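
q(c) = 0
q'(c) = 0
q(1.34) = 0.00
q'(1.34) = 0.00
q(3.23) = 0.00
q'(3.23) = 0.00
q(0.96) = 0.00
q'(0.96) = 0.00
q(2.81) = 0.00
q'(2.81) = 0.00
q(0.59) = 0.00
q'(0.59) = 0.00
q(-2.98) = 0.00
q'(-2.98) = 0.00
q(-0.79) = 0.00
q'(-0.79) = 0.00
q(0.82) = 0.00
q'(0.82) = 0.00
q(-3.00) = 0.00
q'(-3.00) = 0.00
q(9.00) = 0.00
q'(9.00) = 0.00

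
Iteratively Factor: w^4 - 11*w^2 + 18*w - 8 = (w - 1)*(w^3 + w^2 - 10*w + 8) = (w - 1)^2*(w^2 + 2*w - 8) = (w - 1)^2*(w + 4)*(w - 2)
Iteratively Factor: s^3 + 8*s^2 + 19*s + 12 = (s + 4)*(s^2 + 4*s + 3) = (s + 3)*(s + 4)*(s + 1)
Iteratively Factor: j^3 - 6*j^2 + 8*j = (j - 4)*(j^2 - 2*j) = j*(j - 4)*(j - 2)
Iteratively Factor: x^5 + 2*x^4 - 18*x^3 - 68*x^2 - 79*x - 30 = (x - 5)*(x^4 + 7*x^3 + 17*x^2 + 17*x + 6) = (x - 5)*(x + 2)*(x^3 + 5*x^2 + 7*x + 3) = (x - 5)*(x + 1)*(x + 2)*(x^2 + 4*x + 3) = (x - 5)*(x + 1)^2*(x + 2)*(x + 3)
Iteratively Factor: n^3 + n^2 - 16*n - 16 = (n + 1)*(n^2 - 16) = (n + 1)*(n + 4)*(n - 4)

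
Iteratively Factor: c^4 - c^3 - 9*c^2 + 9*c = (c + 3)*(c^3 - 4*c^2 + 3*c) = (c - 1)*(c + 3)*(c^2 - 3*c) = (c - 3)*(c - 1)*(c + 3)*(c)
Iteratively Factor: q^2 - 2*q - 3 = (q - 3)*(q + 1)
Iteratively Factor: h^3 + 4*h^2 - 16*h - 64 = (h + 4)*(h^2 - 16) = (h + 4)^2*(h - 4)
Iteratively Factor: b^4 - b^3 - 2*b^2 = (b)*(b^3 - b^2 - 2*b) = b*(b + 1)*(b^2 - 2*b) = b^2*(b + 1)*(b - 2)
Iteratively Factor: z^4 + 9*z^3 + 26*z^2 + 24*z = (z + 3)*(z^3 + 6*z^2 + 8*z) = z*(z + 3)*(z^2 + 6*z + 8) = z*(z + 2)*(z + 3)*(z + 4)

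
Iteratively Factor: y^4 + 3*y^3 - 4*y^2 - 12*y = (y)*(y^3 + 3*y^2 - 4*y - 12) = y*(y - 2)*(y^2 + 5*y + 6) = y*(y - 2)*(y + 2)*(y + 3)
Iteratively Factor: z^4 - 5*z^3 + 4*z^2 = (z)*(z^3 - 5*z^2 + 4*z) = z*(z - 4)*(z^2 - z) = z^2*(z - 4)*(z - 1)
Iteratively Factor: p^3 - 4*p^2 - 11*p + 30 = (p - 5)*(p^2 + p - 6) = (p - 5)*(p + 3)*(p - 2)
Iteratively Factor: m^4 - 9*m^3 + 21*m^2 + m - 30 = (m - 2)*(m^3 - 7*m^2 + 7*m + 15) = (m - 3)*(m - 2)*(m^2 - 4*m - 5) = (m - 3)*(m - 2)*(m + 1)*(m - 5)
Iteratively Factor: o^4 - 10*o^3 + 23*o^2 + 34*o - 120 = (o - 3)*(o^3 - 7*o^2 + 2*o + 40) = (o - 4)*(o - 3)*(o^2 - 3*o - 10) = (o - 5)*(o - 4)*(o - 3)*(o + 2)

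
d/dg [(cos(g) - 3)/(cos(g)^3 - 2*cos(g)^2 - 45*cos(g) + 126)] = (sin(g) + sin(2*g))/((cos(g) - 6)^2*(cos(g) + 7)^2)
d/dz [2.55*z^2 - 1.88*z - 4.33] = 5.1*z - 1.88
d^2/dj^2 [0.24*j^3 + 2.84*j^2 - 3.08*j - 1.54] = 1.44*j + 5.68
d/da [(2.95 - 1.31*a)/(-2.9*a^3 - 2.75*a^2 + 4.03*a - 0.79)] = (-7.598*a^3 + 22.0625*a^2 + 16.225*a - 10.8536)/(8.41*a^6 + 15.95*a^5 - 15.8115*a^4 - 17.583*a^3 + 20.5859*a^2 - 6.3674*a + 0.6241)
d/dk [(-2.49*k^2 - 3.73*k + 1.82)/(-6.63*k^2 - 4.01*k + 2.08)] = (-14.745*k^2 + 13.7748*k - 0.4602)/(43.9569*k^4 + 53.1726*k^3 - 11.5007*k^2 - 16.6816*k + 4.3264)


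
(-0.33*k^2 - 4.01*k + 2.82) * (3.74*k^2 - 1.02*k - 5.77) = -1.2342*k^4 - 14.6608*k^3 + 16.5411*k^2 + 20.2613*k - 16.2714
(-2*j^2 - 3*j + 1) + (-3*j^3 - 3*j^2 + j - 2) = -3*j^3 - 5*j^2 - 2*j - 1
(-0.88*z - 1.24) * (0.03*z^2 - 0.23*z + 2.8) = -0.0264*z^3 + 0.1652*z^2 - 2.1788*z - 3.472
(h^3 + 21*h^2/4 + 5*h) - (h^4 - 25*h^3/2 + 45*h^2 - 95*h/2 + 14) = -h^4 + 27*h^3/2 - 159*h^2/4 + 105*h/2 - 14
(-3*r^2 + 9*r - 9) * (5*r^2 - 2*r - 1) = -15*r^4 + 51*r^3 - 60*r^2 + 9*r + 9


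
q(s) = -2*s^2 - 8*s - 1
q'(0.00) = -8.00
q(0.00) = -1.00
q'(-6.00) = 16.00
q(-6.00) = -25.00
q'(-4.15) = 8.60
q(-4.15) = -2.24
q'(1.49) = -13.96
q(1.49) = -17.36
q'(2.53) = -18.12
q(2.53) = -34.04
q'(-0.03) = -7.88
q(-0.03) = -0.76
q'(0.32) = -9.28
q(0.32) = -3.76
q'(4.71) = -26.84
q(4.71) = -83.05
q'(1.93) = -15.72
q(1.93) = -23.89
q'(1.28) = -13.12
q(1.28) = -14.52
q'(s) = -4*s - 8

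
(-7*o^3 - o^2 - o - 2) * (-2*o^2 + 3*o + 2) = 14*o^5 - 19*o^4 - 15*o^3 - o^2 - 8*o - 4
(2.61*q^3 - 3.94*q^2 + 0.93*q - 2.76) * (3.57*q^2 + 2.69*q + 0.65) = 9.3177*q^5 - 7.0449*q^4 - 5.582*q^3 - 9.9125*q^2 - 6.8199*q - 1.794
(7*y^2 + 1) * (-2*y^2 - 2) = -14*y^4 - 16*y^2 - 2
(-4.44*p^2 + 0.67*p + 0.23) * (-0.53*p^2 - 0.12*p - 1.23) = 2.3532*p^4 + 0.1777*p^3 + 5.2589*p^2 - 0.8517*p - 0.2829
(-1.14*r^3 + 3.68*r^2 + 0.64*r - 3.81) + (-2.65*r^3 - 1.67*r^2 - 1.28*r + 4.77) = -3.79*r^3 + 2.01*r^2 - 0.64*r + 0.96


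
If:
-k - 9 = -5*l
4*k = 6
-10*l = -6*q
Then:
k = 3/2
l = 21/10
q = 7/2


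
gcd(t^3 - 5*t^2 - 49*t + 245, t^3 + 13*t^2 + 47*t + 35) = t + 7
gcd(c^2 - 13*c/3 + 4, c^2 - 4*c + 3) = c - 3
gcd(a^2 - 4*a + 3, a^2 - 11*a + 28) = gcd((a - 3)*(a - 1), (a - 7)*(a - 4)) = 1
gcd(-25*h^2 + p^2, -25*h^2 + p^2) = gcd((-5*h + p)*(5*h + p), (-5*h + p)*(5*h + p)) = -25*h^2 + p^2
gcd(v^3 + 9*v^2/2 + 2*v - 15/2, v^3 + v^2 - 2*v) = v - 1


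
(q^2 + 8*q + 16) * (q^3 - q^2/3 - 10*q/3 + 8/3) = q^5 + 23*q^4/3 + 10*q^3 - 88*q^2/3 - 32*q + 128/3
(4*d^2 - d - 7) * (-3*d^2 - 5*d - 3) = -12*d^4 - 17*d^3 + 14*d^2 + 38*d + 21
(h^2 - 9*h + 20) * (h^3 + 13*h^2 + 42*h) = h^5 + 4*h^4 - 55*h^3 - 118*h^2 + 840*h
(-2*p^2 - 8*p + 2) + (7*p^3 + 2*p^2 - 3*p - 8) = 7*p^3 - 11*p - 6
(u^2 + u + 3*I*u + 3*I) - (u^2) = u + 3*I*u + 3*I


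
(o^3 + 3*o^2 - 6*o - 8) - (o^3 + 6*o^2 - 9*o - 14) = -3*o^2 + 3*o + 6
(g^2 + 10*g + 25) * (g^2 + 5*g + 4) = g^4 + 15*g^3 + 79*g^2 + 165*g + 100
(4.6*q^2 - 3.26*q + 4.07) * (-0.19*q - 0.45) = -0.874*q^3 - 1.4506*q^2 + 0.6937*q - 1.8315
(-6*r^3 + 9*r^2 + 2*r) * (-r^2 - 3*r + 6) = 6*r^5 + 9*r^4 - 65*r^3 + 48*r^2 + 12*r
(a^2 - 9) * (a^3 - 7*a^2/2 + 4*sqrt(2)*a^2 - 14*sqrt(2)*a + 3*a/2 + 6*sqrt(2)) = a^5 - 7*a^4/2 + 4*sqrt(2)*a^4 - 14*sqrt(2)*a^3 - 15*a^3/2 - 30*sqrt(2)*a^2 + 63*a^2/2 - 27*a/2 + 126*sqrt(2)*a - 54*sqrt(2)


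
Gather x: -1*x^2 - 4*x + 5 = -x^2 - 4*x + 5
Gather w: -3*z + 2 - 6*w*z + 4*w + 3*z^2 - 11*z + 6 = w*(4 - 6*z) + 3*z^2 - 14*z + 8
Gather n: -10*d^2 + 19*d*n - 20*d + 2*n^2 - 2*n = -10*d^2 - 20*d + 2*n^2 + n*(19*d - 2)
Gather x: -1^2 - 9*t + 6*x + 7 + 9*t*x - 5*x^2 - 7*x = -9*t - 5*x^2 + x*(9*t - 1) + 6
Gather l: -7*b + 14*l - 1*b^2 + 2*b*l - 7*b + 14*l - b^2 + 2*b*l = -2*b^2 - 14*b + l*(4*b + 28)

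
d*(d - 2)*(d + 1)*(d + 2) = d^4 + d^3 - 4*d^2 - 4*d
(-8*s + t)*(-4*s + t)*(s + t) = 32*s^3 + 20*s^2*t - 11*s*t^2 + t^3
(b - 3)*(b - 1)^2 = b^3 - 5*b^2 + 7*b - 3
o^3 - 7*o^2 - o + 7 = (o - 7)*(o - 1)*(o + 1)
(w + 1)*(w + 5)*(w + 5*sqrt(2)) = w^3 + 6*w^2 + 5*sqrt(2)*w^2 + 5*w + 30*sqrt(2)*w + 25*sqrt(2)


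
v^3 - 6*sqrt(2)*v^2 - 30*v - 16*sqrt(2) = (v - 8*sqrt(2))*(v + sqrt(2))^2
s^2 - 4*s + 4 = (s - 2)^2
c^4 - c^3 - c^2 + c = c*(c - 1)^2*(c + 1)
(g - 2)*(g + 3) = g^2 + g - 6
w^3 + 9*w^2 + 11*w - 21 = (w - 1)*(w + 3)*(w + 7)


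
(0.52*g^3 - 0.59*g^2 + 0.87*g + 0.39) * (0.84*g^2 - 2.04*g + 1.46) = 0.4368*g^5 - 1.5564*g^4 + 2.6936*g^3 - 2.3086*g^2 + 0.4746*g + 0.5694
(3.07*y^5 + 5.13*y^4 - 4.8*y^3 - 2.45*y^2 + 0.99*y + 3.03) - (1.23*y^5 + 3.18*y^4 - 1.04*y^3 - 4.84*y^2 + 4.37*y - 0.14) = 1.84*y^5 + 1.95*y^4 - 3.76*y^3 + 2.39*y^2 - 3.38*y + 3.17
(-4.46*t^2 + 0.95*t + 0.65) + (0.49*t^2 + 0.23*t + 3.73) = -3.97*t^2 + 1.18*t + 4.38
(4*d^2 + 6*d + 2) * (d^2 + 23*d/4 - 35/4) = 4*d^4 + 29*d^3 + 3*d^2/2 - 41*d - 35/2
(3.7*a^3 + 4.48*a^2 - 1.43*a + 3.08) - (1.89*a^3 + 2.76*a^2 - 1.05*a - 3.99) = 1.81*a^3 + 1.72*a^2 - 0.38*a + 7.07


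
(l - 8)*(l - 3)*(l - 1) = l^3 - 12*l^2 + 35*l - 24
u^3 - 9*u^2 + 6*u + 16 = (u - 8)*(u - 2)*(u + 1)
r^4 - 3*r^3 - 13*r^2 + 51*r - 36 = (r - 3)^2*(r - 1)*(r + 4)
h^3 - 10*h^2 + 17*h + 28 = (h - 7)*(h - 4)*(h + 1)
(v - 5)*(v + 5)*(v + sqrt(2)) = v^3 + sqrt(2)*v^2 - 25*v - 25*sqrt(2)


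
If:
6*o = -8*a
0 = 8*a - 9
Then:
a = 9/8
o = -3/2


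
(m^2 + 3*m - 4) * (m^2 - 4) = m^4 + 3*m^3 - 8*m^2 - 12*m + 16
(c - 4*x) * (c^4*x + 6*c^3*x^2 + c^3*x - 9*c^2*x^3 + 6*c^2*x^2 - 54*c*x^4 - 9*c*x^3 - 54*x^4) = c^5*x + 2*c^4*x^2 + c^4*x - 33*c^3*x^3 + 2*c^3*x^2 - 18*c^2*x^4 - 33*c^2*x^3 + 216*c*x^5 - 18*c*x^4 + 216*x^5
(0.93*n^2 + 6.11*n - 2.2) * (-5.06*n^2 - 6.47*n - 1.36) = -4.7058*n^4 - 36.9337*n^3 - 29.6645*n^2 + 5.9244*n + 2.992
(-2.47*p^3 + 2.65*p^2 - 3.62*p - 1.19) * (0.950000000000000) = -2.3465*p^3 + 2.5175*p^2 - 3.439*p - 1.1305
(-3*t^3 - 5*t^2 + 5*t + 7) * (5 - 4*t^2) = 12*t^5 + 20*t^4 - 35*t^3 - 53*t^2 + 25*t + 35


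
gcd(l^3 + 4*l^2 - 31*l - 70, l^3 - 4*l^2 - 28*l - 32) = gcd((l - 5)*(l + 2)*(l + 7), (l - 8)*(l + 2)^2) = l + 2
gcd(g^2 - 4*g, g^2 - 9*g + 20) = g - 4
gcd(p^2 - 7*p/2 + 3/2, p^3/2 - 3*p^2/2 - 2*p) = 1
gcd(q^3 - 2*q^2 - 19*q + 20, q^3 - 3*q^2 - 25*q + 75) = q - 5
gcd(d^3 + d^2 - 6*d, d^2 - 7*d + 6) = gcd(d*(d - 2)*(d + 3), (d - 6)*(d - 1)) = 1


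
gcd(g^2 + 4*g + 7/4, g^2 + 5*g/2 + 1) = g + 1/2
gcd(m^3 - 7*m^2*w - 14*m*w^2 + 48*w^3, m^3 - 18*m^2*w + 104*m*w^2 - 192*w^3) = -m + 8*w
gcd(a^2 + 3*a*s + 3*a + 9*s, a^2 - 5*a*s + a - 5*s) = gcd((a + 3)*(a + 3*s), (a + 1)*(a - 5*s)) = 1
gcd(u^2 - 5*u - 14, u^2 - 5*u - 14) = u^2 - 5*u - 14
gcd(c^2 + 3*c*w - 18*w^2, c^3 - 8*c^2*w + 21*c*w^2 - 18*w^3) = -c + 3*w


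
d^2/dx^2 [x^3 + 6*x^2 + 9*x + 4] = 6*x + 12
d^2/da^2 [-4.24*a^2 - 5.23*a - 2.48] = -8.48000000000000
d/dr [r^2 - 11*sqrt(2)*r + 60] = 2*r - 11*sqrt(2)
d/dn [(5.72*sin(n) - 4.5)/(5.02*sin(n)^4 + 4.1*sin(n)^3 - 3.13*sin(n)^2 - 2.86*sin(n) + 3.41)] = (-86.1432*sin(n)^4 + 43.456*sin(n)^3 + 73.2536*sin(n)^2 - 28.17*sin(n) + 6.6352)*cos(n)/(25.2004*sin(n)^8 + 41.164*sin(n)^7 - 14.6152*sin(n)^6 - 54.3804*sin(n)^5 + 20.5813*sin(n)^4 + 45.8656*sin(n)^3 - 13.167*sin(n)^2 - 19.5052*sin(n) + 11.6281)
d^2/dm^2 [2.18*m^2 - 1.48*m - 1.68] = 4.36000000000000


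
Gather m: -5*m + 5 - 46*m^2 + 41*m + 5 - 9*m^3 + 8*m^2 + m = -9*m^3 - 38*m^2 + 37*m + 10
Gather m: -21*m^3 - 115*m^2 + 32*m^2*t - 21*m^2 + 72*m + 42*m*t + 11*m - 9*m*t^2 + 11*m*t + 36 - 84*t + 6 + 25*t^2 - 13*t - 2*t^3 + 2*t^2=-21*m^3 + m^2*(32*t - 136) + m*(-9*t^2 + 53*t + 83) - 2*t^3 + 27*t^2 - 97*t + 42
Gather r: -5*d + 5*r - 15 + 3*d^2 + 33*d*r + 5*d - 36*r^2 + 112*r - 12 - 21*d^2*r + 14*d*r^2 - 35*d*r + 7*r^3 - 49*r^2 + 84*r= 3*d^2 + 7*r^3 + r^2*(14*d - 85) + r*(-21*d^2 - 2*d + 201) - 27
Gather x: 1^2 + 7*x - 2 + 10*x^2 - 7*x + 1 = 10*x^2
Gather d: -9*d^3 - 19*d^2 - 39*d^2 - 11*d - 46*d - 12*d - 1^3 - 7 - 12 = -9*d^3 - 58*d^2 - 69*d - 20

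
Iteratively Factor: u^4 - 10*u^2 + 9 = (u + 3)*(u^3 - 3*u^2 - u + 3) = (u + 1)*(u + 3)*(u^2 - 4*u + 3) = (u - 1)*(u + 1)*(u + 3)*(u - 3)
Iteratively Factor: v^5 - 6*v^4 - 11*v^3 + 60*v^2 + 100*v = (v - 5)*(v^4 - v^3 - 16*v^2 - 20*v) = (v - 5)*(v + 2)*(v^3 - 3*v^2 - 10*v) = v*(v - 5)*(v + 2)*(v^2 - 3*v - 10) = v*(v - 5)^2*(v + 2)*(v + 2)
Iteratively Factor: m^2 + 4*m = (m)*(m + 4)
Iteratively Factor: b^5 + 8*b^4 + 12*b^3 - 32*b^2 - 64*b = (b)*(b^4 + 8*b^3 + 12*b^2 - 32*b - 64) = b*(b + 4)*(b^3 + 4*b^2 - 4*b - 16) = b*(b - 2)*(b + 4)*(b^2 + 6*b + 8) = b*(b - 2)*(b + 2)*(b + 4)*(b + 4)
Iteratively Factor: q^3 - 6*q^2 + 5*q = (q)*(q^2 - 6*q + 5) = q*(q - 1)*(q - 5)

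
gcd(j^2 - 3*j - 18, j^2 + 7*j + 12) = j + 3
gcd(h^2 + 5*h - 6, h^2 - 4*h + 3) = h - 1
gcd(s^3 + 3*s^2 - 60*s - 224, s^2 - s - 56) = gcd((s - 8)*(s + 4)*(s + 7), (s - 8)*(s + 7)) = s^2 - s - 56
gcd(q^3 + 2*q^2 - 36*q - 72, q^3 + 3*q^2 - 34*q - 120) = q - 6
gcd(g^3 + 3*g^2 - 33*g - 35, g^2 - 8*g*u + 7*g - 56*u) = g + 7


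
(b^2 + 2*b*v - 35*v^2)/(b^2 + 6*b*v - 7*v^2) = (-b + 5*v)/(-b + v)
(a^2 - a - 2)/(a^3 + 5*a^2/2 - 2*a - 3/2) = 2*(a^2 - a - 2)/(2*a^3 + 5*a^2 - 4*a - 3)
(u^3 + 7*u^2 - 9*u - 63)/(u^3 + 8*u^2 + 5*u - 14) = (u^2 - 9)/(u^2 + u - 2)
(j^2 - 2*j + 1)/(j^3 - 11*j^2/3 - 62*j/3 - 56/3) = 3*(-j^2 + 2*j - 1)/(-3*j^3 + 11*j^2 + 62*j + 56)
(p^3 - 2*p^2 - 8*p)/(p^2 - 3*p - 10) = p*(p - 4)/(p - 5)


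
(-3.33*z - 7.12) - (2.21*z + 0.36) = -5.54*z - 7.48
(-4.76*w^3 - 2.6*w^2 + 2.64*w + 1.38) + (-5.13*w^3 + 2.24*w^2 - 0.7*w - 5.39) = -9.89*w^3 - 0.36*w^2 + 1.94*w - 4.01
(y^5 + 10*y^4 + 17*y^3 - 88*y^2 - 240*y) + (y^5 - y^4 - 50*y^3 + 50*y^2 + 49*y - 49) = 2*y^5 + 9*y^4 - 33*y^3 - 38*y^2 - 191*y - 49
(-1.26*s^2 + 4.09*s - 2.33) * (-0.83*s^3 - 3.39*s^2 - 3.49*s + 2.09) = 1.0458*s^5 + 0.8767*s^4 - 7.5338*s^3 - 9.0088*s^2 + 16.6798*s - 4.8697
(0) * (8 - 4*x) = 0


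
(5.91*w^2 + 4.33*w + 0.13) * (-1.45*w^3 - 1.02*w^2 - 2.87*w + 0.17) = -8.5695*w^5 - 12.3067*w^4 - 21.5668*w^3 - 11.555*w^2 + 0.363*w + 0.0221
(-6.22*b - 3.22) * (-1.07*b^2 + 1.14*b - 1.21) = 6.6554*b^3 - 3.6454*b^2 + 3.8554*b + 3.8962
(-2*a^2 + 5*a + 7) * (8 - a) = 2*a^3 - 21*a^2 + 33*a + 56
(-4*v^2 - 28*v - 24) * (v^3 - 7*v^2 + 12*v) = -4*v^5 + 124*v^3 - 168*v^2 - 288*v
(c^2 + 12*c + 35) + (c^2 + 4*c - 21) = 2*c^2 + 16*c + 14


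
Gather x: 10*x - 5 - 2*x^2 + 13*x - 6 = -2*x^2 + 23*x - 11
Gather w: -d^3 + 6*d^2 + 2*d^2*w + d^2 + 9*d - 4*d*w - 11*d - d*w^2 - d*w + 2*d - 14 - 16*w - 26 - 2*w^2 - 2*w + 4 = -d^3 + 7*d^2 + w^2*(-d - 2) + w*(2*d^2 - 5*d - 18) - 36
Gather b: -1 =-1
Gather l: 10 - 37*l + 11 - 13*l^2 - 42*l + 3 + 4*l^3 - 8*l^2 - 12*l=4*l^3 - 21*l^2 - 91*l + 24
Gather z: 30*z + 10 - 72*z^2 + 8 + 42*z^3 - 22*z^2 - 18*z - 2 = 42*z^3 - 94*z^2 + 12*z + 16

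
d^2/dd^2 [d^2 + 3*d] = 2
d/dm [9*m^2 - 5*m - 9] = 18*m - 5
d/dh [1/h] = -1/h^2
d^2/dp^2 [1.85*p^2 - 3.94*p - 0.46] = 3.70000000000000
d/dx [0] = 0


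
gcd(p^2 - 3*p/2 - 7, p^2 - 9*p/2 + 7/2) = p - 7/2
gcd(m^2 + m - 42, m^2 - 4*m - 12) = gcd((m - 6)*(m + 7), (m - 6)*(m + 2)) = m - 6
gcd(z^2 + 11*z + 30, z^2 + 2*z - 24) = z + 6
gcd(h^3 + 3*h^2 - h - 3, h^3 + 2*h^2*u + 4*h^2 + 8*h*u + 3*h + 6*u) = h^2 + 4*h + 3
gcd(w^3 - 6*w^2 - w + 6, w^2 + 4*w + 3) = w + 1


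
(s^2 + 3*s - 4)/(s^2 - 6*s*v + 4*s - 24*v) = (s - 1)/(s - 6*v)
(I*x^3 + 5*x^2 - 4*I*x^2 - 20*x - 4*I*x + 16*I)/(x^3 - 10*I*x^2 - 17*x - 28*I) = (I*x^2 + x*(1 - 4*I) - 4)/(x^2 - 6*I*x + 7)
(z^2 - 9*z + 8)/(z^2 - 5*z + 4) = (z - 8)/(z - 4)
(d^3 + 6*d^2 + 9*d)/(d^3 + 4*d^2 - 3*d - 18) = d/(d - 2)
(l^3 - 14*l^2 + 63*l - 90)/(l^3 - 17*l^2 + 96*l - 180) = (l - 3)/(l - 6)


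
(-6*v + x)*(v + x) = -6*v^2 - 5*v*x + x^2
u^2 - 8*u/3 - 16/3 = (u - 4)*(u + 4/3)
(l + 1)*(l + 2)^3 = l^4 + 7*l^3 + 18*l^2 + 20*l + 8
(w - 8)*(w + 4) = w^2 - 4*w - 32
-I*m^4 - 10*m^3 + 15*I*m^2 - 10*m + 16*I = (m - 8*I)*(m - 2*I)*(m - I)*(-I*m + 1)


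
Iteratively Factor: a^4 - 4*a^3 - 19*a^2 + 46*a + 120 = (a + 2)*(a^3 - 6*a^2 - 7*a + 60) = (a - 5)*(a + 2)*(a^2 - a - 12) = (a - 5)*(a - 4)*(a + 2)*(a + 3)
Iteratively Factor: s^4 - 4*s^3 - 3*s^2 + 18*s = (s + 2)*(s^3 - 6*s^2 + 9*s) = s*(s + 2)*(s^2 - 6*s + 9) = s*(s - 3)*(s + 2)*(s - 3)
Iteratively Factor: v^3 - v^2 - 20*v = (v - 5)*(v^2 + 4*v) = v*(v - 5)*(v + 4)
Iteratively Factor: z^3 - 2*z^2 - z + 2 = (z + 1)*(z^2 - 3*z + 2) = (z - 2)*(z + 1)*(z - 1)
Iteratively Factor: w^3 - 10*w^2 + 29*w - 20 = (w - 4)*(w^2 - 6*w + 5) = (w - 4)*(w - 1)*(w - 5)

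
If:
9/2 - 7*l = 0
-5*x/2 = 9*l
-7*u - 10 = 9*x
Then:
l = 9/14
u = 379/245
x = -81/35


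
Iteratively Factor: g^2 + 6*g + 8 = (g + 4)*(g + 2)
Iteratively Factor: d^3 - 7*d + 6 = (d - 1)*(d^2 + d - 6) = (d - 1)*(d + 3)*(d - 2)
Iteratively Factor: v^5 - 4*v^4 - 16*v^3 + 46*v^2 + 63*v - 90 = (v + 2)*(v^4 - 6*v^3 - 4*v^2 + 54*v - 45) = (v - 5)*(v + 2)*(v^3 - v^2 - 9*v + 9) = (v - 5)*(v + 2)*(v + 3)*(v^2 - 4*v + 3) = (v - 5)*(v - 1)*(v + 2)*(v + 3)*(v - 3)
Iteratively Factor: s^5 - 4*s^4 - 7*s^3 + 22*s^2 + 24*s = (s)*(s^4 - 4*s^3 - 7*s^2 + 22*s + 24) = s*(s + 2)*(s^3 - 6*s^2 + 5*s + 12) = s*(s + 1)*(s + 2)*(s^2 - 7*s + 12) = s*(s - 3)*(s + 1)*(s + 2)*(s - 4)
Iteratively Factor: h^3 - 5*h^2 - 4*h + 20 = (h - 2)*(h^2 - 3*h - 10) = (h - 2)*(h + 2)*(h - 5)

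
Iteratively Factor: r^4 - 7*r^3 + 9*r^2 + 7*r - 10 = (r + 1)*(r^3 - 8*r^2 + 17*r - 10) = (r - 5)*(r + 1)*(r^2 - 3*r + 2) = (r - 5)*(r - 1)*(r + 1)*(r - 2)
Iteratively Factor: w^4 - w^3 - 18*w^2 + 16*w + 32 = (w - 4)*(w^3 + 3*w^2 - 6*w - 8) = (w - 4)*(w + 4)*(w^2 - w - 2) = (w - 4)*(w - 2)*(w + 4)*(w + 1)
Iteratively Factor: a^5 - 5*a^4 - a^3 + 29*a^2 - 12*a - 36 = (a + 1)*(a^4 - 6*a^3 + 5*a^2 + 24*a - 36) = (a + 1)*(a + 2)*(a^3 - 8*a^2 + 21*a - 18) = (a - 3)*(a + 1)*(a + 2)*(a^2 - 5*a + 6) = (a - 3)*(a - 2)*(a + 1)*(a + 2)*(a - 3)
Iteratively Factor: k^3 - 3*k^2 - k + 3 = (k - 3)*(k^2 - 1) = (k - 3)*(k + 1)*(k - 1)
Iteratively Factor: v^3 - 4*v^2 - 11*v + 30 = (v - 2)*(v^2 - 2*v - 15) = (v - 2)*(v + 3)*(v - 5)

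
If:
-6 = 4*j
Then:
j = -3/2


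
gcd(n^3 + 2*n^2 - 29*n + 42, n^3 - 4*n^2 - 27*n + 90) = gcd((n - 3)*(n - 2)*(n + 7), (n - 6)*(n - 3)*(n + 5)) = n - 3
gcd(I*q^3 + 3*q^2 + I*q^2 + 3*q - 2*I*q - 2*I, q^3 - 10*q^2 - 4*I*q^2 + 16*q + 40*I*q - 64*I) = 1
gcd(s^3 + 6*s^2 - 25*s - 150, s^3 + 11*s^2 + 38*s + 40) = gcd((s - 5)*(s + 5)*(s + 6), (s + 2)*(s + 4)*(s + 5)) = s + 5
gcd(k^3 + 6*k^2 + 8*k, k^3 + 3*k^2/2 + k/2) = k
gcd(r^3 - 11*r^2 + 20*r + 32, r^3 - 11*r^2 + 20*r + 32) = r^3 - 11*r^2 + 20*r + 32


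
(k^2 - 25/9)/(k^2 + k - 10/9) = (3*k - 5)/(3*k - 2)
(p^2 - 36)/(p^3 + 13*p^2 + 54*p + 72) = (p - 6)/(p^2 + 7*p + 12)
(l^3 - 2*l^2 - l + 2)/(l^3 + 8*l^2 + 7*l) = (l^2 - 3*l + 2)/(l*(l + 7))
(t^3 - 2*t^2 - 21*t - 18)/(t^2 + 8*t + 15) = (t^2 - 5*t - 6)/(t + 5)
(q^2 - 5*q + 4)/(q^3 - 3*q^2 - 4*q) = (q - 1)/(q*(q + 1))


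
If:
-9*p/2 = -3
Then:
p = 2/3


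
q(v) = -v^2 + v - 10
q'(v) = 1 - 2*v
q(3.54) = -18.99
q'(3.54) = -6.08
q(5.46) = -34.35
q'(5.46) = -9.92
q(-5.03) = -40.33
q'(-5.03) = 11.06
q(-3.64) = -26.89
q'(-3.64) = 8.28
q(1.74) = -11.29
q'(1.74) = -2.48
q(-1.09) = -12.28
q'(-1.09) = 3.18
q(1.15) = -10.17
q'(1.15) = -1.30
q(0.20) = -9.84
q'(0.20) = 0.60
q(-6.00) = -52.00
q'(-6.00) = 13.00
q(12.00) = -142.00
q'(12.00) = -23.00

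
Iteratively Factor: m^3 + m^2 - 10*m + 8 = (m - 2)*(m^2 + 3*m - 4) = (m - 2)*(m + 4)*(m - 1)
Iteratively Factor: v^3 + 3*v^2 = (v)*(v^2 + 3*v) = v*(v + 3)*(v)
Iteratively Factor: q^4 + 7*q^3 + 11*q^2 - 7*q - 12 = (q + 1)*(q^3 + 6*q^2 + 5*q - 12) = (q + 1)*(q + 4)*(q^2 + 2*q - 3) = (q - 1)*(q + 1)*(q + 4)*(q + 3)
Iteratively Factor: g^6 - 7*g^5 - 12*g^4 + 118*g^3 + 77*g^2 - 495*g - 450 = (g - 3)*(g^5 - 4*g^4 - 24*g^3 + 46*g^2 + 215*g + 150) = (g - 5)*(g - 3)*(g^4 + g^3 - 19*g^2 - 49*g - 30) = (g - 5)^2*(g - 3)*(g^3 + 6*g^2 + 11*g + 6) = (g - 5)^2*(g - 3)*(g + 2)*(g^2 + 4*g + 3) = (g - 5)^2*(g - 3)*(g + 2)*(g + 3)*(g + 1)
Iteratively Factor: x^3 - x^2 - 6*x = (x + 2)*(x^2 - 3*x) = x*(x + 2)*(x - 3)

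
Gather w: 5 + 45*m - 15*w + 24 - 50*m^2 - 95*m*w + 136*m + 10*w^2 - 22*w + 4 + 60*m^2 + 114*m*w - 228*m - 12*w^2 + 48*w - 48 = 10*m^2 - 47*m - 2*w^2 + w*(19*m + 11) - 15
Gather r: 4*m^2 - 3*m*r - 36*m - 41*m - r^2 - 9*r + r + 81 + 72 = 4*m^2 - 77*m - r^2 + r*(-3*m - 8) + 153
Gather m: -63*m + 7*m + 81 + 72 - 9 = 144 - 56*m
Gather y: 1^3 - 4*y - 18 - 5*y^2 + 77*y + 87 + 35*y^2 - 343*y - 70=30*y^2 - 270*y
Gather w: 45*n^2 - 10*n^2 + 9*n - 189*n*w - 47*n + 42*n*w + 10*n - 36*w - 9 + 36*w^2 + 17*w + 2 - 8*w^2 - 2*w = 35*n^2 - 28*n + 28*w^2 + w*(-147*n - 21) - 7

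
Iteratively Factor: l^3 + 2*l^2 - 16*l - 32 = (l - 4)*(l^2 + 6*l + 8) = (l - 4)*(l + 4)*(l + 2)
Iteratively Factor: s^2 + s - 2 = (s - 1)*(s + 2)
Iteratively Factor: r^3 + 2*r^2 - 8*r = (r - 2)*(r^2 + 4*r) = (r - 2)*(r + 4)*(r)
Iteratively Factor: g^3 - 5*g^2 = (g - 5)*(g^2) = g*(g - 5)*(g)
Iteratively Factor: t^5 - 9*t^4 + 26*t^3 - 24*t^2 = (t - 4)*(t^4 - 5*t^3 + 6*t^2) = t*(t - 4)*(t^3 - 5*t^2 + 6*t) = t^2*(t - 4)*(t^2 - 5*t + 6) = t^2*(t - 4)*(t - 3)*(t - 2)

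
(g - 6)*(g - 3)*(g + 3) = g^3 - 6*g^2 - 9*g + 54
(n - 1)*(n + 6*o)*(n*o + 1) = n^3*o + 6*n^2*o^2 - n^2*o + n^2 - 6*n*o^2 + 6*n*o - n - 6*o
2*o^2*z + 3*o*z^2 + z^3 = z*(o + z)*(2*o + z)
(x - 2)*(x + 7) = x^2 + 5*x - 14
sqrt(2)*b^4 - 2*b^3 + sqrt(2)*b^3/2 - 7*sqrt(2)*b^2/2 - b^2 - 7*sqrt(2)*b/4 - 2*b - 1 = (b + 1/2)*(b - 2*sqrt(2))*(b + sqrt(2)/2)*(sqrt(2)*b + 1)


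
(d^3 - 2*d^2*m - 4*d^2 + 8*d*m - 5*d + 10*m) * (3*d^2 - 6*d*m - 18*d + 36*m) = 3*d^5 - 12*d^4*m - 30*d^4 + 12*d^3*m^2 + 120*d^3*m + 57*d^3 - 120*d^2*m^2 - 228*d^2*m + 90*d^2 + 228*d*m^2 - 360*d*m + 360*m^2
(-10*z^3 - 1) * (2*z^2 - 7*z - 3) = -20*z^5 + 70*z^4 + 30*z^3 - 2*z^2 + 7*z + 3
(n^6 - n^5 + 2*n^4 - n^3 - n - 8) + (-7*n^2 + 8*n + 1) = n^6 - n^5 + 2*n^4 - n^3 - 7*n^2 + 7*n - 7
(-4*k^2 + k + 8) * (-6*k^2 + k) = 24*k^4 - 10*k^3 - 47*k^2 + 8*k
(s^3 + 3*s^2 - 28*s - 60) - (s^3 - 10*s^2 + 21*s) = 13*s^2 - 49*s - 60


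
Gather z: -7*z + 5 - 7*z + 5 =10 - 14*z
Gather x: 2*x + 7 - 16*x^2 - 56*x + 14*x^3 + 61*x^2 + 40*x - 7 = 14*x^3 + 45*x^2 - 14*x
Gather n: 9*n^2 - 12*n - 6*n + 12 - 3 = 9*n^2 - 18*n + 9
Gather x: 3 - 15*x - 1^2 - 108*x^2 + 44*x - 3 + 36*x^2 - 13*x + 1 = -72*x^2 + 16*x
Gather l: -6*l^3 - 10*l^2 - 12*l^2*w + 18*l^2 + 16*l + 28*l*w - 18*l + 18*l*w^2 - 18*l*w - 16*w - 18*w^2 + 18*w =-6*l^3 + l^2*(8 - 12*w) + l*(18*w^2 + 10*w - 2) - 18*w^2 + 2*w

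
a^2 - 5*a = a*(a - 5)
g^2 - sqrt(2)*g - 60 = (g - 6*sqrt(2))*(g + 5*sqrt(2))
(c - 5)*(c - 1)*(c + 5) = c^3 - c^2 - 25*c + 25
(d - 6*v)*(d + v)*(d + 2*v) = d^3 - 3*d^2*v - 16*d*v^2 - 12*v^3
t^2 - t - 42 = (t - 7)*(t + 6)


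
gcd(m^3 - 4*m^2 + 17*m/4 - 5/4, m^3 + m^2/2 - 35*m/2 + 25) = m - 5/2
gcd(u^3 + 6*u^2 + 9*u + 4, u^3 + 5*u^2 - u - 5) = u + 1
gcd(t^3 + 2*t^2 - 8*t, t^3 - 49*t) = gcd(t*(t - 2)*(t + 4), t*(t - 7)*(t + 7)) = t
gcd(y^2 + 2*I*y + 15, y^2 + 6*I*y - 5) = y + 5*I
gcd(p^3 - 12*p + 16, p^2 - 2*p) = p - 2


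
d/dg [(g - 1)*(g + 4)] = 2*g + 3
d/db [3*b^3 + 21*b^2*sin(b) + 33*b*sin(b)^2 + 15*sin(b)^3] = 21*b^2*cos(b) + 9*b^2 + 42*b*sin(b) + 33*b*sin(2*b) + 45*sin(b)^2*cos(b) + 33*sin(b)^2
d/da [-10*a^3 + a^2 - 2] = 2*a*(1 - 15*a)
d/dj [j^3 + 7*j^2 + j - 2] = 3*j^2 + 14*j + 1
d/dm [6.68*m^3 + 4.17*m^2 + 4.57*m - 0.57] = 20.04*m^2 + 8.34*m + 4.57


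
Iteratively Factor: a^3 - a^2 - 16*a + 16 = (a + 4)*(a^2 - 5*a + 4) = (a - 4)*(a + 4)*(a - 1)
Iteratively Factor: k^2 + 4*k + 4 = (k + 2)*(k + 2)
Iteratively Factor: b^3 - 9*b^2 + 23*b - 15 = (b - 1)*(b^2 - 8*b + 15) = (b - 5)*(b - 1)*(b - 3)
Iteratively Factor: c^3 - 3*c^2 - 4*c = (c - 4)*(c^2 + c) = c*(c - 4)*(c + 1)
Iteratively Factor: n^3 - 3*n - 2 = (n + 1)*(n^2 - n - 2) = (n - 2)*(n + 1)*(n + 1)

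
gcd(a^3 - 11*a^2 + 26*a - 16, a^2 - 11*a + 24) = a - 8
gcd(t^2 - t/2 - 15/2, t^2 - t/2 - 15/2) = t^2 - t/2 - 15/2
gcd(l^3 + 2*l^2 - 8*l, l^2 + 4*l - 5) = 1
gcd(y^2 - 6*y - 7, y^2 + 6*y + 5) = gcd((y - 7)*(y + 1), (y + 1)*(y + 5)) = y + 1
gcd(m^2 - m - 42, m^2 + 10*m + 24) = m + 6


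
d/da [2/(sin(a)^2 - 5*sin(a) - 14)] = 2*(5 - 2*sin(a))*cos(a)/((sin(a) - 7)^2*(sin(a) + 2)^2)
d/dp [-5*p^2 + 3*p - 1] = 3 - 10*p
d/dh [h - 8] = 1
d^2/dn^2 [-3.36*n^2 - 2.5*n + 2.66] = -6.72000000000000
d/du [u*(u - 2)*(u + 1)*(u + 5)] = 4*u^3 + 12*u^2 - 14*u - 10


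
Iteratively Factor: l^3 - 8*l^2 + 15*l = (l - 5)*(l^2 - 3*l) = (l - 5)*(l - 3)*(l)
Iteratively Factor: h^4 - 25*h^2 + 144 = (h + 4)*(h^3 - 4*h^2 - 9*h + 36) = (h - 3)*(h + 4)*(h^2 - h - 12) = (h - 4)*(h - 3)*(h + 4)*(h + 3)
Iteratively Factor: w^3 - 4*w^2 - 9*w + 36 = (w - 3)*(w^2 - w - 12) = (w - 3)*(w + 3)*(w - 4)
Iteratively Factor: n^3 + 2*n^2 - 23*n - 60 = (n - 5)*(n^2 + 7*n + 12) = (n - 5)*(n + 3)*(n + 4)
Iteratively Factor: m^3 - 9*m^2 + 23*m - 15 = (m - 5)*(m^2 - 4*m + 3) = (m - 5)*(m - 1)*(m - 3)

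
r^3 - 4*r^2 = r^2*(r - 4)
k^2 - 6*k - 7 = (k - 7)*(k + 1)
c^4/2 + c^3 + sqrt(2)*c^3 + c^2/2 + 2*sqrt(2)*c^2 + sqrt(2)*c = c*(c/2 + sqrt(2))*(c + 1)^2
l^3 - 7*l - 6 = (l - 3)*(l + 1)*(l + 2)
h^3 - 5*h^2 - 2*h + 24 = (h - 4)*(h - 3)*(h + 2)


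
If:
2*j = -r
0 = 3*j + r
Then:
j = 0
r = 0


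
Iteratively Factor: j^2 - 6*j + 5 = (j - 5)*(j - 1)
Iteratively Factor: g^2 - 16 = (g + 4)*(g - 4)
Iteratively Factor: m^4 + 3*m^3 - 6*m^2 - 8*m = (m - 2)*(m^3 + 5*m^2 + 4*m) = (m - 2)*(m + 4)*(m^2 + m) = m*(m - 2)*(m + 4)*(m + 1)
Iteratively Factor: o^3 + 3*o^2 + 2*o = (o + 2)*(o^2 + o) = o*(o + 2)*(o + 1)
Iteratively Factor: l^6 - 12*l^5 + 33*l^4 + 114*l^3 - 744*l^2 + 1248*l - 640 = (l - 2)*(l^5 - 10*l^4 + 13*l^3 + 140*l^2 - 464*l + 320) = (l - 4)*(l - 2)*(l^4 - 6*l^3 - 11*l^2 + 96*l - 80) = (l - 5)*(l - 4)*(l - 2)*(l^3 - l^2 - 16*l + 16) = (l - 5)*(l - 4)^2*(l - 2)*(l^2 + 3*l - 4) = (l - 5)*(l - 4)^2*(l - 2)*(l + 4)*(l - 1)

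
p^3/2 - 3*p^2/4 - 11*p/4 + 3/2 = (p/2 + 1)*(p - 3)*(p - 1/2)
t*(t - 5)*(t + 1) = t^3 - 4*t^2 - 5*t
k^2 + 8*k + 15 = (k + 3)*(k + 5)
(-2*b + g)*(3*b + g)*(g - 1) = -6*b^2*g + 6*b^2 + b*g^2 - b*g + g^3 - g^2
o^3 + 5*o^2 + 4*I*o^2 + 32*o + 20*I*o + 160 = (o + 5)*(o - 4*I)*(o + 8*I)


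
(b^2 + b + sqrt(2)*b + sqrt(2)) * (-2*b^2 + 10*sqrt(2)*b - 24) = -2*b^4 - 2*b^3 + 8*sqrt(2)*b^3 - 4*b^2 + 8*sqrt(2)*b^2 - 24*sqrt(2)*b - 4*b - 24*sqrt(2)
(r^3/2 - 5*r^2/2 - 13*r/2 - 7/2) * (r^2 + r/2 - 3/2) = r^5/2 - 9*r^4/4 - 17*r^3/2 - 3*r^2 + 8*r + 21/4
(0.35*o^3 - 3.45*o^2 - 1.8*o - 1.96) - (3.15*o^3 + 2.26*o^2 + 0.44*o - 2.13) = -2.8*o^3 - 5.71*o^2 - 2.24*o + 0.17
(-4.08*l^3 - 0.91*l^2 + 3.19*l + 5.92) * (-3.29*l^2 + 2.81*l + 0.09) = 13.4232*l^5 - 8.4709*l^4 - 13.4194*l^3 - 10.5948*l^2 + 16.9223*l + 0.5328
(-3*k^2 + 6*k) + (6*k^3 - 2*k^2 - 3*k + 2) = 6*k^3 - 5*k^2 + 3*k + 2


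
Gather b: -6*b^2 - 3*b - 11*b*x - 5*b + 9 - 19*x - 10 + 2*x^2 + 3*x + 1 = -6*b^2 + b*(-11*x - 8) + 2*x^2 - 16*x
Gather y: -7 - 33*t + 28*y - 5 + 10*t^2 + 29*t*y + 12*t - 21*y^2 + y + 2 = 10*t^2 - 21*t - 21*y^2 + y*(29*t + 29) - 10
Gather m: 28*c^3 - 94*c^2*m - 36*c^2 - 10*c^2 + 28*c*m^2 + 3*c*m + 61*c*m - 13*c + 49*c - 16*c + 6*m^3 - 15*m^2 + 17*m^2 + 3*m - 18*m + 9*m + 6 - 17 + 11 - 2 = 28*c^3 - 46*c^2 + 20*c + 6*m^3 + m^2*(28*c + 2) + m*(-94*c^2 + 64*c - 6) - 2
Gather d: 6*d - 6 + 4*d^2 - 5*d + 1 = 4*d^2 + d - 5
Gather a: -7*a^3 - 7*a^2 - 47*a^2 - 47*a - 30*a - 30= -7*a^3 - 54*a^2 - 77*a - 30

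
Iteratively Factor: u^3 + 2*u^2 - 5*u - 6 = (u + 1)*(u^2 + u - 6) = (u - 2)*(u + 1)*(u + 3)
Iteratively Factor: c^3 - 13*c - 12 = (c - 4)*(c^2 + 4*c + 3) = (c - 4)*(c + 1)*(c + 3)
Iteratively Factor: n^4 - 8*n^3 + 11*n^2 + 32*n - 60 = (n - 5)*(n^3 - 3*n^2 - 4*n + 12) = (n - 5)*(n + 2)*(n^2 - 5*n + 6) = (n - 5)*(n - 3)*(n + 2)*(n - 2)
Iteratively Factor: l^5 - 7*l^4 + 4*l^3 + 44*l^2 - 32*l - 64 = (l + 1)*(l^4 - 8*l^3 + 12*l^2 + 32*l - 64) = (l - 4)*(l + 1)*(l^3 - 4*l^2 - 4*l + 16) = (l - 4)*(l - 2)*(l + 1)*(l^2 - 2*l - 8) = (l - 4)^2*(l - 2)*(l + 1)*(l + 2)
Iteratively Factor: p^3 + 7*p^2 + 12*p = (p + 3)*(p^2 + 4*p) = (p + 3)*(p + 4)*(p)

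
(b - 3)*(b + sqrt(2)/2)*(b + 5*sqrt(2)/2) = b^3 - 3*b^2 + 3*sqrt(2)*b^2 - 9*sqrt(2)*b + 5*b/2 - 15/2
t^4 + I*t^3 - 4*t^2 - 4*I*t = t*(t - 2)*(t + 2)*(t + I)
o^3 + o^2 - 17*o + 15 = (o - 3)*(o - 1)*(o + 5)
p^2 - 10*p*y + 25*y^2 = (p - 5*y)^2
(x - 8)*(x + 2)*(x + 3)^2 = x^4 - 43*x^2 - 150*x - 144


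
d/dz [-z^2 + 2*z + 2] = 2 - 2*z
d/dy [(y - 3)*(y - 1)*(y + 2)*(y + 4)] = 4*y^3 + 6*y^2 - 26*y - 14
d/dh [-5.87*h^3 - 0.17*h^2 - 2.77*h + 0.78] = -17.61*h^2 - 0.34*h - 2.77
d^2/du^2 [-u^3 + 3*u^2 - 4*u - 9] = 6 - 6*u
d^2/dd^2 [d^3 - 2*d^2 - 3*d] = 6*d - 4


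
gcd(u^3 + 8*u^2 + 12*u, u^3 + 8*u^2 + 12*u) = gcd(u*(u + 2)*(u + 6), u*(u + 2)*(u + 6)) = u^3 + 8*u^2 + 12*u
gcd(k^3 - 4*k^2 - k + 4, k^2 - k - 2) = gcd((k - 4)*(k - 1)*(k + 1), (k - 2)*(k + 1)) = k + 1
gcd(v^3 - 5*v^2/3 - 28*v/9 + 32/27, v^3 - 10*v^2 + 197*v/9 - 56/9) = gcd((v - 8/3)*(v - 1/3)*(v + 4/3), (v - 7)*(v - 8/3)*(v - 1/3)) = v^2 - 3*v + 8/9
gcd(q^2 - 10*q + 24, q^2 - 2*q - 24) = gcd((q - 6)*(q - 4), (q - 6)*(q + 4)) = q - 6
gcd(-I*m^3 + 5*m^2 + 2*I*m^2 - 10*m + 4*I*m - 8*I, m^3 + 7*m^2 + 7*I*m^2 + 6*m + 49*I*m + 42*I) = 1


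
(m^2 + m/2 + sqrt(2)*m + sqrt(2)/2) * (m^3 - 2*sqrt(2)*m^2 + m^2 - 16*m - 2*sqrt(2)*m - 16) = m^5 - sqrt(2)*m^4 + 3*m^4/2 - 39*m^3/2 - 3*sqrt(2)*m^3/2 - 30*m^2 - 33*sqrt(2)*m^2/2 - 24*sqrt(2)*m - 10*m - 8*sqrt(2)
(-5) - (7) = -12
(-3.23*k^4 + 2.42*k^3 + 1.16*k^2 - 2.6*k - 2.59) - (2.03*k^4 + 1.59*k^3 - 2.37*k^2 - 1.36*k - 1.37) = -5.26*k^4 + 0.83*k^3 + 3.53*k^2 - 1.24*k - 1.22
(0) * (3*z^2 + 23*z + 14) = 0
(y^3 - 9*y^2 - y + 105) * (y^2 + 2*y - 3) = y^5 - 7*y^4 - 22*y^3 + 130*y^2 + 213*y - 315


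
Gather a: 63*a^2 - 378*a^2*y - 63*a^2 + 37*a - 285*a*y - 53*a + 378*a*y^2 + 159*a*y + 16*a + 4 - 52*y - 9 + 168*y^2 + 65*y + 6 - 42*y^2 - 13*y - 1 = -378*a^2*y + a*(378*y^2 - 126*y) + 126*y^2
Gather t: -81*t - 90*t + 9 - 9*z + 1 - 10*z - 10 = -171*t - 19*z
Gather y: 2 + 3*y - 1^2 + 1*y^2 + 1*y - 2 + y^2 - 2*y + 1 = 2*y^2 + 2*y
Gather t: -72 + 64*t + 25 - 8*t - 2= 56*t - 49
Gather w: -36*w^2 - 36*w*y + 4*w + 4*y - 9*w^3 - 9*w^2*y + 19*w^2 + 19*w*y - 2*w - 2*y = -9*w^3 + w^2*(-9*y - 17) + w*(2 - 17*y) + 2*y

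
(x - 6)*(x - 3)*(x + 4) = x^3 - 5*x^2 - 18*x + 72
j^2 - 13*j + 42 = (j - 7)*(j - 6)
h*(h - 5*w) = h^2 - 5*h*w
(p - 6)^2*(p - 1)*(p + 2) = p^4 - 11*p^3 + 22*p^2 + 60*p - 72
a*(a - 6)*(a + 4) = a^3 - 2*a^2 - 24*a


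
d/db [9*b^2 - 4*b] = 18*b - 4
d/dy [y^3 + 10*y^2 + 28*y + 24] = 3*y^2 + 20*y + 28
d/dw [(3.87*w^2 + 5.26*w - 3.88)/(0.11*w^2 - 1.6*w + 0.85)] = (-6.7706*w^2 + 7.4326*w - 1.737)/(0.0121*w^4 - 0.352*w^3 + 2.747*w^2 - 2.72*w + 0.7225)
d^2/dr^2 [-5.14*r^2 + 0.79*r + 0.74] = -10.2800000000000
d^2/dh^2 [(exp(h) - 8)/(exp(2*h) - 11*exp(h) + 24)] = (exp(h) + 3)*exp(h)/(exp(3*h) - 9*exp(2*h) + 27*exp(h) - 27)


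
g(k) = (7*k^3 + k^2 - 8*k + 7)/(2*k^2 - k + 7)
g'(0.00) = -1.00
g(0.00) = 1.00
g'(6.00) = 3.91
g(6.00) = 20.64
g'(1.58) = 3.37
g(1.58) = 2.35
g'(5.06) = 4.03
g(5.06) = 16.92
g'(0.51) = -0.30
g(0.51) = 0.59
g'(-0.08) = -0.93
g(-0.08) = 1.08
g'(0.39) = -0.63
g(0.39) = 0.64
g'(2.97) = 4.39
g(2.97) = 8.10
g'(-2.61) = 3.69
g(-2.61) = -3.86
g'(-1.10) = 1.82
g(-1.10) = 0.73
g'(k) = (1 - 4*k)*(7*k^3 + k^2 - 8*k + 7)/(2*k^2 - k + 7)^2 + (21*k^2 + 2*k - 8)/(2*k^2 - k + 7) = (14*k^4 - 14*k^3 + 162*k^2 - 14*k - 49)/(4*k^4 - 4*k^3 + 29*k^2 - 14*k + 49)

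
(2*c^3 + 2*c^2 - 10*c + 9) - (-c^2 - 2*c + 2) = 2*c^3 + 3*c^2 - 8*c + 7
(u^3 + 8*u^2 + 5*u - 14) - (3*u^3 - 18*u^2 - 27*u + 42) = -2*u^3 + 26*u^2 + 32*u - 56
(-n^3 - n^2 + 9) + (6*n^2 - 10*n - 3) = -n^3 + 5*n^2 - 10*n + 6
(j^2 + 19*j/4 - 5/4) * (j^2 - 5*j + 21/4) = j^4 - j^3/4 - 79*j^2/4 + 499*j/16 - 105/16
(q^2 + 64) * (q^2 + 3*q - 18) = q^4 + 3*q^3 + 46*q^2 + 192*q - 1152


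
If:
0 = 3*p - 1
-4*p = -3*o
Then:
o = 4/9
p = 1/3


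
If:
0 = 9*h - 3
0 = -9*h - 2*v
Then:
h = 1/3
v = -3/2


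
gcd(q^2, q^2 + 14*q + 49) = 1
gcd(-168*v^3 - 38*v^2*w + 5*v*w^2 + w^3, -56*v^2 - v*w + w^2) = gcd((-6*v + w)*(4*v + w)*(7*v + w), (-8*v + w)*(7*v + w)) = 7*v + w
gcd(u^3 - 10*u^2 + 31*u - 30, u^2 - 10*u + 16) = u - 2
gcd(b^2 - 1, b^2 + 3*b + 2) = b + 1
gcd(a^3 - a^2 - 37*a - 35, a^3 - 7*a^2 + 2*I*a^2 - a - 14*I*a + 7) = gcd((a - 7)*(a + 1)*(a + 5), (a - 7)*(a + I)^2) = a - 7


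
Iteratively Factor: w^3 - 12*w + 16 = (w - 2)*(w^2 + 2*w - 8) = (w - 2)*(w + 4)*(w - 2)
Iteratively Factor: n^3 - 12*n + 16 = (n + 4)*(n^2 - 4*n + 4) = (n - 2)*(n + 4)*(n - 2)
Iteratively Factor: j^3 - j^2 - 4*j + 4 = (j + 2)*(j^2 - 3*j + 2) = (j - 1)*(j + 2)*(j - 2)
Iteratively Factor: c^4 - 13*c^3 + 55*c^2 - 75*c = (c - 5)*(c^3 - 8*c^2 + 15*c) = (c - 5)*(c - 3)*(c^2 - 5*c) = c*(c - 5)*(c - 3)*(c - 5)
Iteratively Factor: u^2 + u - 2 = (u - 1)*(u + 2)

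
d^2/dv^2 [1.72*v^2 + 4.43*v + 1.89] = 3.44000000000000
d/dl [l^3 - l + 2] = 3*l^2 - 1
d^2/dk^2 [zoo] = 0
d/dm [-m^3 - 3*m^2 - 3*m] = -3*m^2 - 6*m - 3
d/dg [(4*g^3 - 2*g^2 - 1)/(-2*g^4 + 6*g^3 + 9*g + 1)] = (4*g*(3*g - 1)*(-2*g^4 + 6*g^3 + 9*g + 1) + (-8*g^3 + 18*g^2 + 9)*(-4*g^3 + 2*g^2 + 1))/(-2*g^4 + 6*g^3 + 9*g + 1)^2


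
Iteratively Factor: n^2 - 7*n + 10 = (n - 2)*(n - 5)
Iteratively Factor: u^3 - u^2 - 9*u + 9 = (u - 3)*(u^2 + 2*u - 3) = (u - 3)*(u - 1)*(u + 3)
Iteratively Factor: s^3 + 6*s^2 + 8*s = (s + 2)*(s^2 + 4*s) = s*(s + 2)*(s + 4)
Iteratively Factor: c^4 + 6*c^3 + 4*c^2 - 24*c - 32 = (c + 4)*(c^3 + 2*c^2 - 4*c - 8) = (c - 2)*(c + 4)*(c^2 + 4*c + 4) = (c - 2)*(c + 2)*(c + 4)*(c + 2)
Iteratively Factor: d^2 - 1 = (d + 1)*(d - 1)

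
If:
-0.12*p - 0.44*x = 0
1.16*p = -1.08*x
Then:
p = 0.00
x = 0.00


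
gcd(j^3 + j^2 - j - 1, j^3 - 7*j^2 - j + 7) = j^2 - 1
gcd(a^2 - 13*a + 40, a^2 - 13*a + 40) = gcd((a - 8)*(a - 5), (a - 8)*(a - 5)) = a^2 - 13*a + 40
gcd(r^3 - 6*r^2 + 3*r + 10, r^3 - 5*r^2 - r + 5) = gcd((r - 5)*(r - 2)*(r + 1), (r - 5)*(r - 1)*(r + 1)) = r^2 - 4*r - 5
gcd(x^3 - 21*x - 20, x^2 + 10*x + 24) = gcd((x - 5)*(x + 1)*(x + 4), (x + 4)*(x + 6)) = x + 4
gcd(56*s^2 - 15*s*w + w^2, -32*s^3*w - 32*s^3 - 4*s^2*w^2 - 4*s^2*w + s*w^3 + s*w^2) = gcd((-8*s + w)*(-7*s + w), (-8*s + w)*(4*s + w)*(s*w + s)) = 8*s - w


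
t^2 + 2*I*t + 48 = (t - 6*I)*(t + 8*I)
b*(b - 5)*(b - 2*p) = b^3 - 2*b^2*p - 5*b^2 + 10*b*p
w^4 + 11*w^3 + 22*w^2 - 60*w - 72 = (w - 2)*(w + 1)*(w + 6)^2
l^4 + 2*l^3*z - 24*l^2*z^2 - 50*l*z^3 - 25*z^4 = (l - 5*z)*(l + z)^2*(l + 5*z)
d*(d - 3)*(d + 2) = d^3 - d^2 - 6*d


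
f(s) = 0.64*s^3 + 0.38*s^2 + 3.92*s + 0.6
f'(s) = 1.92*s^2 + 0.76*s + 3.92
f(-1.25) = -4.96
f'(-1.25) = 5.97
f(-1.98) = -10.64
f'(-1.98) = 9.94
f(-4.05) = -51.56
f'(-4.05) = 32.33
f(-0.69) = -2.13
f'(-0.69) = 4.31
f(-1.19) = -4.61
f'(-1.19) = 5.73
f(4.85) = 101.56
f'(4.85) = 52.77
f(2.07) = 16.02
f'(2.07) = 13.72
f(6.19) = 191.22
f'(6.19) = 82.19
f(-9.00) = -470.46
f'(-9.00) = 152.60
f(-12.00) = -1097.64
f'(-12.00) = 271.28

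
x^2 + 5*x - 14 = (x - 2)*(x + 7)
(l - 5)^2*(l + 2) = l^3 - 8*l^2 + 5*l + 50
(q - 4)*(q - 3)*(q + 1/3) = q^3 - 20*q^2/3 + 29*q/3 + 4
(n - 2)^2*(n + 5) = n^3 + n^2 - 16*n + 20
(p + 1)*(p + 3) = p^2 + 4*p + 3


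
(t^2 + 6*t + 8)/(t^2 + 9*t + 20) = (t + 2)/(t + 5)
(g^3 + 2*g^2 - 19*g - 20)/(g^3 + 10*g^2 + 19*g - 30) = (g^2 - 3*g - 4)/(g^2 + 5*g - 6)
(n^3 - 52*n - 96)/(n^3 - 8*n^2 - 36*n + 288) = (n + 2)/(n - 6)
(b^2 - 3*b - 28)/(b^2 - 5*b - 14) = (b + 4)/(b + 2)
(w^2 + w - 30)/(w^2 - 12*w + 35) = (w + 6)/(w - 7)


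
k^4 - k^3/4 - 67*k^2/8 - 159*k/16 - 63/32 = (k - 7/2)*(k + 1/4)*(k + 3/2)^2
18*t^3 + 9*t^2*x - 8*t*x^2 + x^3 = (-6*t + x)*(-3*t + x)*(t + x)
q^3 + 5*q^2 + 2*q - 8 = (q - 1)*(q + 2)*(q + 4)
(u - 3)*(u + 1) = u^2 - 2*u - 3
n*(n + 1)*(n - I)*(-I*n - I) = -I*n^4 - n^3 - 2*I*n^3 - 2*n^2 - I*n^2 - n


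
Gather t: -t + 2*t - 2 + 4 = t + 2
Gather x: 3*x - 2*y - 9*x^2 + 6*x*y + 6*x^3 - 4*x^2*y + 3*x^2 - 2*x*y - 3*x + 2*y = 6*x^3 + x^2*(-4*y - 6) + 4*x*y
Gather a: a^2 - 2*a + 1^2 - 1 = a^2 - 2*a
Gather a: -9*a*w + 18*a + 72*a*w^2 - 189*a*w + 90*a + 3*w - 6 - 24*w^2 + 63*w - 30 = a*(72*w^2 - 198*w + 108) - 24*w^2 + 66*w - 36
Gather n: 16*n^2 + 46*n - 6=16*n^2 + 46*n - 6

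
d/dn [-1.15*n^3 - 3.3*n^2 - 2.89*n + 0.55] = -3.45*n^2 - 6.6*n - 2.89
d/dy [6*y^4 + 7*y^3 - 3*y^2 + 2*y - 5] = 24*y^3 + 21*y^2 - 6*y + 2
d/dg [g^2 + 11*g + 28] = 2*g + 11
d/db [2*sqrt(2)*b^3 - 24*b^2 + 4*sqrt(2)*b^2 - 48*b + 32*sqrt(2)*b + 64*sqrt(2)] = 6*sqrt(2)*b^2 - 48*b + 8*sqrt(2)*b - 48 + 32*sqrt(2)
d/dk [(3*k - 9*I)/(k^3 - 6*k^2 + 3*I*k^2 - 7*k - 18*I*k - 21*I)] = (-6*k^3 + k^2*(18 + 18*I) + k*(-54 - 108*I) + 162 - 126*I)/(k^6 + k^5*(-12 + 6*I) + k^4*(13 - 72*I) + k^3*(192 + 132*I) + k^2*(-149 + 504*I) + k*(-756 + 294*I) - 441)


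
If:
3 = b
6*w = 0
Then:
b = 3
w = 0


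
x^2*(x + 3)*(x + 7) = x^4 + 10*x^3 + 21*x^2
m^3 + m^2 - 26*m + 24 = (m - 4)*(m - 1)*(m + 6)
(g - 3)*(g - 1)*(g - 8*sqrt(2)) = g^3 - 8*sqrt(2)*g^2 - 4*g^2 + 3*g + 32*sqrt(2)*g - 24*sqrt(2)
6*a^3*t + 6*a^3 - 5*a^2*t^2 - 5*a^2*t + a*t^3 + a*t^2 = (-3*a + t)*(-2*a + t)*(a*t + a)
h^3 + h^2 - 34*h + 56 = (h - 4)*(h - 2)*(h + 7)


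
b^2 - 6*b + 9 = (b - 3)^2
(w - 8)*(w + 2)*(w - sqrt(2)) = w^3 - 6*w^2 - sqrt(2)*w^2 - 16*w + 6*sqrt(2)*w + 16*sqrt(2)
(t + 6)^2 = t^2 + 12*t + 36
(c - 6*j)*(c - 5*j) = c^2 - 11*c*j + 30*j^2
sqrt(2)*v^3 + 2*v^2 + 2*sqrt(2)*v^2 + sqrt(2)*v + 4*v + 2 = (v + 1)*(v + sqrt(2))*(sqrt(2)*v + sqrt(2))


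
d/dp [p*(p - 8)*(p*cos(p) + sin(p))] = -p*(p - 8)*(p*sin(p) - 2*cos(p)) + p*(p*cos(p) + sin(p)) + (p - 8)*(p*cos(p) + sin(p))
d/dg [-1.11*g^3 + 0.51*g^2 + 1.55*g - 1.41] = -3.33*g^2 + 1.02*g + 1.55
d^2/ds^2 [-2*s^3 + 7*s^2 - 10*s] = 14 - 12*s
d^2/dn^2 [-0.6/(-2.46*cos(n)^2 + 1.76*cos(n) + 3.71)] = (14.52384*(1 - cos(n)^2)^2 - 7.79328*cos(n)^3 + 31.02432*cos(n)^2 + 11.6688*cos(n) - 29.19288)/(-2.46*cos(n)^2 + 1.76*cos(n) + 3.71)^3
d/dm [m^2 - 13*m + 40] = 2*m - 13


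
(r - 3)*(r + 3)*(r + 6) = r^3 + 6*r^2 - 9*r - 54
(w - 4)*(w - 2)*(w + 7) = w^3 + w^2 - 34*w + 56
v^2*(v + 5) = v^3 + 5*v^2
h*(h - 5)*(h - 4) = h^3 - 9*h^2 + 20*h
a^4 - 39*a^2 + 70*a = a*(a - 5)*(a - 2)*(a + 7)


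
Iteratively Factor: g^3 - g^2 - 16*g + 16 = (g - 4)*(g^2 + 3*g - 4) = (g - 4)*(g + 4)*(g - 1)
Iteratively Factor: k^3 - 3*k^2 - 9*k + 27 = (k - 3)*(k^2 - 9) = (k - 3)^2*(k + 3)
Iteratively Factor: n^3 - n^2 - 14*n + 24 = (n - 3)*(n^2 + 2*n - 8) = (n - 3)*(n - 2)*(n + 4)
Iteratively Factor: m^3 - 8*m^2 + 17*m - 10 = (m - 2)*(m^2 - 6*m + 5) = (m - 5)*(m - 2)*(m - 1)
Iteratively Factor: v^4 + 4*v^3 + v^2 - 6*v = (v)*(v^3 + 4*v^2 + v - 6) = v*(v - 1)*(v^2 + 5*v + 6) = v*(v - 1)*(v + 2)*(v + 3)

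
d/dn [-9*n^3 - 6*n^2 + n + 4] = -27*n^2 - 12*n + 1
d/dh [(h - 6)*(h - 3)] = 2*h - 9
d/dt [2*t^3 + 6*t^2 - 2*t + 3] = 6*t^2 + 12*t - 2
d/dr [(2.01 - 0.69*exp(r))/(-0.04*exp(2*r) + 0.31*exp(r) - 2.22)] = (-0.0276*exp(2*r) + 0.1608*exp(r) + 0.9087)*exp(r)/(0.0016*exp(4*r) - 0.0248*exp(3*r) + 0.2737*exp(2*r) - 1.3764*exp(r) + 4.9284)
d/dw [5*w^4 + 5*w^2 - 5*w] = 20*w^3 + 10*w - 5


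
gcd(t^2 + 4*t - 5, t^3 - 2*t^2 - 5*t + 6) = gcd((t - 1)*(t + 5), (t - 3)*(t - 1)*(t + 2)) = t - 1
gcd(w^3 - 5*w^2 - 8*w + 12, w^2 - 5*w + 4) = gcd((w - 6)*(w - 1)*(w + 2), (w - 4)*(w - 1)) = w - 1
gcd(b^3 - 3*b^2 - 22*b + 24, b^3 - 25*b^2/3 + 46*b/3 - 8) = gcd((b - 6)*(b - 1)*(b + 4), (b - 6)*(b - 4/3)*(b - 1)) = b^2 - 7*b + 6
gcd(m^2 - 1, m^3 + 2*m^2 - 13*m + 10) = m - 1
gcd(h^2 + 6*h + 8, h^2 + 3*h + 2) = h + 2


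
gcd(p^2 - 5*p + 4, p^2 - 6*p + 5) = p - 1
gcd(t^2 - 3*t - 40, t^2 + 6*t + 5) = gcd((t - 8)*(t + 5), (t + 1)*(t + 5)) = t + 5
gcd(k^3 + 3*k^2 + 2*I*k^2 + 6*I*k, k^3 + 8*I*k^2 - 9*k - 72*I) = k + 3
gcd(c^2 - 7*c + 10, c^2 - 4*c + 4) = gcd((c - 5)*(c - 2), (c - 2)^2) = c - 2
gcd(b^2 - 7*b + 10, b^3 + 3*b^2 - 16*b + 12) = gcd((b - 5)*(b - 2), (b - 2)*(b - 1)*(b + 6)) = b - 2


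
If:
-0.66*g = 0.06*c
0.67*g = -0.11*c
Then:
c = 0.00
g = 0.00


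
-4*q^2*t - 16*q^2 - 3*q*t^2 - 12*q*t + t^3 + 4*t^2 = (-4*q + t)*(q + t)*(t + 4)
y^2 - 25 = (y - 5)*(y + 5)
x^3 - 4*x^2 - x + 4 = (x - 4)*(x - 1)*(x + 1)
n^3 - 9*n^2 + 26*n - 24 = (n - 4)*(n - 3)*(n - 2)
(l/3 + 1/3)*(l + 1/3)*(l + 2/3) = l^3/3 + 2*l^2/3 + 11*l/27 + 2/27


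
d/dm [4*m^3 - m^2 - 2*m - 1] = 12*m^2 - 2*m - 2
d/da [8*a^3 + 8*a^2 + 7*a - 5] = 24*a^2 + 16*a + 7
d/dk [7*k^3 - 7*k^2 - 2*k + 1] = 21*k^2 - 14*k - 2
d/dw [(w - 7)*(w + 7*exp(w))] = w + (w - 7)*(7*exp(w) + 1) + 7*exp(w)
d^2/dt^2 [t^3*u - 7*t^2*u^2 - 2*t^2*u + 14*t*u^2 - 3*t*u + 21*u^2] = 2*u*(3*t - 7*u - 2)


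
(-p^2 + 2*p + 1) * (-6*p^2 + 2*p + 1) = 6*p^4 - 14*p^3 - 3*p^2 + 4*p + 1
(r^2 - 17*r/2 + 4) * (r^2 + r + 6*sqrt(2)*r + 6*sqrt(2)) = r^4 - 15*r^3/2 + 6*sqrt(2)*r^3 - 45*sqrt(2)*r^2 - 9*r^2/2 - 27*sqrt(2)*r + 4*r + 24*sqrt(2)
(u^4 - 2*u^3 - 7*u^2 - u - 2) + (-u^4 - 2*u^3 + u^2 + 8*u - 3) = -4*u^3 - 6*u^2 + 7*u - 5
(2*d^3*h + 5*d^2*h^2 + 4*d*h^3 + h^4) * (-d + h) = -2*d^4*h - 3*d^3*h^2 + d^2*h^3 + 3*d*h^4 + h^5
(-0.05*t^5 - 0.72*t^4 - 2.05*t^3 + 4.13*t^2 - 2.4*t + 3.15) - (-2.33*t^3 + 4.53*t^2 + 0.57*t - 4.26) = -0.05*t^5 - 0.72*t^4 + 0.28*t^3 - 0.4*t^2 - 2.97*t + 7.41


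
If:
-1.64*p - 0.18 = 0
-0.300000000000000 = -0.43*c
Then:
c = 0.70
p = -0.11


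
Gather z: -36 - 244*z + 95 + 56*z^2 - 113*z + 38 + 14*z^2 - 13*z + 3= 70*z^2 - 370*z + 100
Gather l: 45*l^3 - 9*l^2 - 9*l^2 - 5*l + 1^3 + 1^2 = 45*l^3 - 18*l^2 - 5*l + 2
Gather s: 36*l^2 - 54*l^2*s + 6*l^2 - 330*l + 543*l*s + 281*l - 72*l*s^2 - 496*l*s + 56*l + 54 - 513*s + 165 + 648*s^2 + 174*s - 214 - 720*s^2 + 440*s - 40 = 42*l^2 + 7*l + s^2*(-72*l - 72) + s*(-54*l^2 + 47*l + 101) - 35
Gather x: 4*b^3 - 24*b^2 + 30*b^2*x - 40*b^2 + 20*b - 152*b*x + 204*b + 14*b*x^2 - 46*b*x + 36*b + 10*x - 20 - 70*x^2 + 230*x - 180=4*b^3 - 64*b^2 + 260*b + x^2*(14*b - 70) + x*(30*b^2 - 198*b + 240) - 200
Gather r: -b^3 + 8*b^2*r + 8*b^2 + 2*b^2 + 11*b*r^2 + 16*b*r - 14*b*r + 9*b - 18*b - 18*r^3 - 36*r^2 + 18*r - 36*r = -b^3 + 10*b^2 - 9*b - 18*r^3 + r^2*(11*b - 36) + r*(8*b^2 + 2*b - 18)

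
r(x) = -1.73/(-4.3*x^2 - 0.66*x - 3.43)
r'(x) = -1.73*(8.6*x + 0.66)/(-4.3*x^2 - 0.66*x - 3.43)^2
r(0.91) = 0.23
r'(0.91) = -0.25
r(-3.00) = 0.04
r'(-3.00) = 0.03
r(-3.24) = 0.04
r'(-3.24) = 0.02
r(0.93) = 0.22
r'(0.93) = -0.25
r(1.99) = 0.08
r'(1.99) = -0.06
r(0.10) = 0.49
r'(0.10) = -0.21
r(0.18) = 0.47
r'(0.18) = -0.28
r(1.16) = 0.17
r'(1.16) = -0.18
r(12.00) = 0.00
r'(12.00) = -0.00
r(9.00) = 0.00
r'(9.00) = -0.00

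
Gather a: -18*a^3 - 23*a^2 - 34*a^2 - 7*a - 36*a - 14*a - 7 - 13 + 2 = -18*a^3 - 57*a^2 - 57*a - 18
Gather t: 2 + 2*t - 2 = 2*t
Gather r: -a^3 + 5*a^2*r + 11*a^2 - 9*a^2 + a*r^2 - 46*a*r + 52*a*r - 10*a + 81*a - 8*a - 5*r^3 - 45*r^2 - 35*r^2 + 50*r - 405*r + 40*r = -a^3 + 2*a^2 + 63*a - 5*r^3 + r^2*(a - 80) + r*(5*a^2 + 6*a - 315)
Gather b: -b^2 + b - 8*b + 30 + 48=-b^2 - 7*b + 78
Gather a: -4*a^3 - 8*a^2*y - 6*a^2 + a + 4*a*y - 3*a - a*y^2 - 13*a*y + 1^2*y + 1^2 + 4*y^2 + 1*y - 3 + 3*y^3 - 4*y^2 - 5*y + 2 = -4*a^3 + a^2*(-8*y - 6) + a*(-y^2 - 9*y - 2) + 3*y^3 - 3*y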